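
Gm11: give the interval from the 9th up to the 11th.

minor 3rd

G minor eleventh: G–Bb–D–F–A–C.
9th = A; 11th = C.
3 letter names make it a third; at 3 semitones (a half step narrower than major) the quality is minor.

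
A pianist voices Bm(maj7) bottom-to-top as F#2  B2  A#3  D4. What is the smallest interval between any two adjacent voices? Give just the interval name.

diminished 4th

Adjacent intervals: F#2→B2 = perfect fourth; B2→A#3 = major seventh; A#3→D4 = diminished fourth.
The smallest is A#3 to D4, a diminished fourth (4 semitones).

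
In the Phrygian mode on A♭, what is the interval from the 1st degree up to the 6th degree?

minor 6th

The scale runs A♭ B𝄫 C♭ D♭ E♭ F♭ G♭.
The 1st degree is A♭ and the degree 6 is F♭.
A♭ up to F♭ is 8 semitones, a half step narrower than a major sixth, so the interval is minor.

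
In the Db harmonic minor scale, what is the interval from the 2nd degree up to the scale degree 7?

major sixth

Db harmonic minor: Db Eb Fb Gb Ab Bbb C.
2nd degree = Eb; degree 7 = C.
From Eb to C is 9 semitones, exactly the major sixth.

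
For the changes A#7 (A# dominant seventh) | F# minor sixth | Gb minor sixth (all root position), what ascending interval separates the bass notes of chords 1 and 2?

minor sixth

The roots are A# and F#.
From A# to F#: 8 semitones over a sixth = minor.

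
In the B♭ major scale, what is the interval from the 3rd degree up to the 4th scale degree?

The scale runs B♭ C D E♭ F G A.
That puts D below E♭.
D up to E♭ is 1 semitone, a half step narrower than a major second, so the interval is minor.

minor second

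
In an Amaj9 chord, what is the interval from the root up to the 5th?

Spelling the chord: A, C♯, E, G♯, B.
That puts A below E.
Counting 5 letters and 7 half steps from A gives a perfect fifth.

perfect 5th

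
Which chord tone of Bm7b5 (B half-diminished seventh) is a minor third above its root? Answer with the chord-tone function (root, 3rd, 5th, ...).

3rd

Spelling the chord: B D F A.
The root is B. A minor third above B is D.
D is the chord's 3rd.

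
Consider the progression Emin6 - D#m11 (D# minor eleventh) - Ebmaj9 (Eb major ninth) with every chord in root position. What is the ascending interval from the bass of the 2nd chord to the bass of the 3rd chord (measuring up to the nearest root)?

The roots are D# and Eb.
D# up to Eb is 0 semitones, a whole step narrower than a major second, so the interval is diminished.

diminished second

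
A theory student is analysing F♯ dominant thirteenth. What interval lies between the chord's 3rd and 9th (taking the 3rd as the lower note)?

minor 7th

F♯13: F♯–A♯–C♯–E–G♯–D♯.
The 3rd is A♯ and the 9th is G♯.
From A♯ to G♯: 10 semitones over a seventh = minor.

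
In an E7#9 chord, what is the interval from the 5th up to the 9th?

augmented fifth

E dominant seventh sharp nine: E, G♯, B, D, F𝄪.
So we need the interval from B up to F𝄪.
5 letter names make it a fifth; at 8 semitones (a half step wider than perfect) the quality is augmented.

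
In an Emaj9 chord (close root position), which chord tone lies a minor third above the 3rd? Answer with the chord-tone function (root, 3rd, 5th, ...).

5th

The chord tones of Emaj9 are E G# B D# F#.
The 3rd is G#. A minor third above G# is B.
B is the chord's 5th.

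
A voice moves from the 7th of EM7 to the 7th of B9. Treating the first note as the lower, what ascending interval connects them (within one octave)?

The 7th of EM7 is D♯; the 7th of B9 is A.
D♯ up to A is 6 semitones, a half step narrower than a perfect fifth, so the interval is diminished.

diminished fifth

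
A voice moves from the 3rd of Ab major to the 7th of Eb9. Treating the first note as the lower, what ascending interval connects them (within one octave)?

minor 2nd

The 3rd of Ab major is C; the 7th of Eb9 is Db.
From C to Db: 1 semitone over a second = minor.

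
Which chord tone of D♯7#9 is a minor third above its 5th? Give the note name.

Spelling the chord: D♯-F𝄪-A♯-C♯-E𝄪.
The 5th is A♯. A minor third above A♯ is C♯.
C♯ is the chord's 7th.

C#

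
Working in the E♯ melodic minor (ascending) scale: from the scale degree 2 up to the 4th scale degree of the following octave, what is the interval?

E♯ melodic minor: E♯ F𝄪 G♯ A♯ B♯ C𝄪 D𝄪.
The scale degree 2 is F𝄪 and the 4th scale degree (up an octave) is A♯.
F𝄪 up to A♯ is 15 semitones, a half step narrower than a major tenth, so the interval is minor.

m10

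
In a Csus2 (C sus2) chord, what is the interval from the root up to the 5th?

The chord tones of C sus2 are C–D–G.
Root = C; 5th = G.
C up to G spans 5 letter names and 7 semitones — a perfect fifth.

perfect 5th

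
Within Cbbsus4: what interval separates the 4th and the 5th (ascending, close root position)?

M2

Cbb sus4: Cbb-Fbb-Gbb.
That puts Fbb below Gbb.
Fbb up to Gbb spans 2 letter names and 2 semitones — a major second.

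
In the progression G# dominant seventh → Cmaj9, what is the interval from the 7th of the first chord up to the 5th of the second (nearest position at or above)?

minor 2nd

G# dominant seventh has F# as its 7th, and Cmaj9 has G as its 5th.
F# up to G is 1 semitone, a half step narrower than a major second, so the interval is minor.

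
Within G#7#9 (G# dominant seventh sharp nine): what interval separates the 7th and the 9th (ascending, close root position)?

The chord tones of G#7#9 are G# B# D# F# A##.
So we need the interval from F# up to A##.
F# up to A## is 5 semitones, a half step wider than a major third, so the interval is augmented.

augmented third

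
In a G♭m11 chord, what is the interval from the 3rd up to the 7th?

perfect 5th

G♭m11 (G♭ minor eleventh): G♭ B𝄫 D♭ F♭ A♭ C♭.
3rd = B𝄫; 7th = F♭.
From B𝄫 to F♭ is 7 semitones, exactly the perfect fifth.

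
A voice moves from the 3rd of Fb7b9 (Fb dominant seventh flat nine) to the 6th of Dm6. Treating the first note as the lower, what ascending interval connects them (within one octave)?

Fb7b9 (Fb dominant seventh flat nine) has Ab as its 3rd, and Dm6 has B as its 6th.
From Ab to B: 3 semitones over a second = augmented.

augmented second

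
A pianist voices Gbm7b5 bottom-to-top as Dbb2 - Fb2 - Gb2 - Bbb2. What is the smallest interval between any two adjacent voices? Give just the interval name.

Adjacent intervals: Dbb2→Fb2 = major third; Fb2→Gb2 = major second; Gb2→Bbb2 = minor third.
The smallest is Fb2 to Gb2, a major second (2 semitones).

major second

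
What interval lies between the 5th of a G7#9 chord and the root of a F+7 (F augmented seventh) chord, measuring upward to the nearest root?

minor third

G7#9 has D as its 5th, and F+7 (F augmented seventh) has F as its root.
D up to F is 3 semitones, a half step narrower than a major third, so the interval is minor.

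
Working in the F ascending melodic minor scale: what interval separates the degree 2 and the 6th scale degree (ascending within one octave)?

F melodic minor: F G Ab Bb C D E.
That puts G below D.
Counting 5 letters and 7 half steps from G gives a perfect fifth.

P5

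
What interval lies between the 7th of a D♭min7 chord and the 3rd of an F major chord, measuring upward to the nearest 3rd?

augmented sixth

The 7th of D♭min7 is C♭; the 3rd of F major is A.
C♭ up to A is 10 semitones, a half step wider than a major sixth, so the interval is augmented.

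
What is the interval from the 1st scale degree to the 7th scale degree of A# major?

major seventh

Spelling A# major: A# B# C## D# E# F## G##.
The 1st scale degree is A# and the 7th scale degree is G##.
Counting 7 letters and 11 half steps from A# gives a major seventh.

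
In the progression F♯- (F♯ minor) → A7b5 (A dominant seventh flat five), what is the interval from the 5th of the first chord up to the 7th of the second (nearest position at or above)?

diminished fifth

The 5th of F♯- (F♯ minor) is C♯; the 7th of A7b5 (A dominant seventh flat five) is G.
C♯ up to G is 6 semitones, a half step narrower than a perfect fifth, so the interval is diminished.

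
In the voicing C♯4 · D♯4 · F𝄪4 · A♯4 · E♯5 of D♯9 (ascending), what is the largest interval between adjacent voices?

Adjacent intervals: C♯4→D♯4 = major second; D♯4→F𝄪4 = major third; F𝄪4→A♯4 = minor third; A♯4→E♯5 = perfect fifth.
The largest is A♯4 to E♯5, a perfect fifth (7 semitones).

P5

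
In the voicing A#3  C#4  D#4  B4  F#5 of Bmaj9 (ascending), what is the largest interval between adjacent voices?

minor sixth

Adjacent intervals: A#3→C#4 = minor third; C#4→D#4 = major second; D#4→B4 = minor sixth; B4→F#5 = perfect fifth.
The largest is D#4 to B4, a minor sixth (8 semitones).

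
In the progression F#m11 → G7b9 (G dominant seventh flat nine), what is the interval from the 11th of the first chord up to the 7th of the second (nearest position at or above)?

diminished 5th

The 11th of F#m11 is B; the 7th of G7b9 (G dominant seventh flat nine) is F.
5 letter names make it a fifth; at 6 semitones (a half step narrower than perfect) the quality is diminished.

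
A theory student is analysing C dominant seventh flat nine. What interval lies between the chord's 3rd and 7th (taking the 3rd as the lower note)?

C7b9 (C dominant seventh flat nine): C-E-G-B♭-D♭.
The 3rd is E and the 7th is B♭.
From E to B♭: 6 semitones over a fifth = diminished.

diminished fifth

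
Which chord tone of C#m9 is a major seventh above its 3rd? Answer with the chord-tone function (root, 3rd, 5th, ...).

9th

The chord tones of C#min9 are C#, E, G#, B, D#.
The 3rd is E. A major seventh above E is D#.
D# is the chord's 9th.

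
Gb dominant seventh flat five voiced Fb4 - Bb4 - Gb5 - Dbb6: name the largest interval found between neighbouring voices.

minor sixth

Adjacent intervals: Fb4→Bb4 = augmented fourth; Bb4→Gb5 = minor sixth; Gb5→Dbb6 = diminished fifth.
The largest is Bb4 to Gb5, a minor sixth (8 semitones).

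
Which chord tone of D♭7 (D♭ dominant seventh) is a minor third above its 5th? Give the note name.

Cb

D♭ dominant seventh: D♭-F-A♭-C♭.
The 5th is A♭. A minor third above A♭ is C♭.
C♭ is the chord's 7th.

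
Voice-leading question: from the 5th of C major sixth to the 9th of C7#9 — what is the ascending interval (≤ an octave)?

The 5th of C major sixth is G; the 9th of C7#9 is D#.
5 letter names make it a fifth; at 8 semitones (a half step wider than perfect) the quality is augmented.

augmented 5th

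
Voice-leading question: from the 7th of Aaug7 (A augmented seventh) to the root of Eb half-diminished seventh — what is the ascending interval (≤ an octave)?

Aaug7 (A augmented seventh) has G as its 7th, and Eb half-diminished seventh has Eb as its root.
From G to Eb: 8 semitones over a sixth = minor.

minor 6th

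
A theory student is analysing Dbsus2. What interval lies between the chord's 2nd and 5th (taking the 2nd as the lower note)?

Dbsus2 (Db sus2): Db–Eb–Ab.
The 2nd is Eb and the 5th is Ab.
Counting 4 letters and 5 half steps from Eb gives a perfect fourth.

perfect fourth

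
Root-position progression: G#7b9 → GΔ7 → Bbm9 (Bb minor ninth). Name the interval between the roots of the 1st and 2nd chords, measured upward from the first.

diminished octave

The roots are G# and G.
G# up to G is 11 semitones, a half step narrower than a perfect octave, so the interval is diminished.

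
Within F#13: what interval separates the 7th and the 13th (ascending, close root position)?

major 7th

F#13 is spelled F#-A#-C#-E-G#-D#.
7th = E; 13th = D#.
Counting 7 letters and 11 half steps from E gives a major seventh.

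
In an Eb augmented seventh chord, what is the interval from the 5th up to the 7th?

diminished 3rd

Eb augmented seventh is spelled Eb, G, B, Db.
The 5th is B and the 7th is Db.
From B to Db: 2 semitones over a third = diminished.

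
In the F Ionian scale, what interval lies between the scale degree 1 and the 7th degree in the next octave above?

The scale runs F G A Bb C D E.
So we need the interval from F up to E.
F up to E spans 14 letter names and 23 semitones — a major fourteenth.

major 14th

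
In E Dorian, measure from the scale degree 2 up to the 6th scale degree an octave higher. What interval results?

perfect 12th

Spelling E Dorian: E F♯ G A B C♯ D.
That puts F♯ below C♯.
F♯ up to C♯ spans 12 letter names and 19 semitones — a perfect twelfth.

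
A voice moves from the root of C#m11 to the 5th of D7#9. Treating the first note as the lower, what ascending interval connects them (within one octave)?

minor sixth

C#m11 has C# as its root, and D7#9 has A as its 5th.
From C# to A: 8 semitones over a sixth = minor.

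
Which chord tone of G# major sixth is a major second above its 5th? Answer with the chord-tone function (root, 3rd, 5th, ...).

The chord tones of G# major sixth are G# B# D# E#.
The 5th is D#. A major second above D# is E#.
E# is the chord's 6th.

6th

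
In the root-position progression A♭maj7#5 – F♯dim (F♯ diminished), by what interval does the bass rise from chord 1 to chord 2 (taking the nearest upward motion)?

augmented sixth

The roots are A♭ and F♯.
From A♭ to F♯: 10 semitones over a sixth = augmented.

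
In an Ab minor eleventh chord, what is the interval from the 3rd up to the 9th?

major seventh

Abm11: Ab-Cb-Eb-Gb-Bb-Db.
3rd = Cb; 9th = Bb.
Cb up to Bb spans 7 letter names and 11 semitones — a major seventh.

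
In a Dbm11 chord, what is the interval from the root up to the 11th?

perfect eleventh

Db minor eleventh is spelled Db Fb Ab Cb Eb Gb.
So we need the interval from Db up to Gb.
Counting 11 letters and 17 half steps from Db gives a perfect eleventh.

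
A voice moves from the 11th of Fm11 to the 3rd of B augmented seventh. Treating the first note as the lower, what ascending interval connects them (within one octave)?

The 11th of Fm11 is Bb; the 3rd of B augmented seventh is D#.
From Bb to D#: 5 semitones over a third = augmented.

augmented third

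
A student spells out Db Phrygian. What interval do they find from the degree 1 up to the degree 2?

minor second

Spelling Db Phrygian: Db Ebb Fb Gb Ab Bbb Cb.
So we need the interval from Db up to Ebb.
Db up to Ebb is 1 semitone, a half step narrower than a major second, so the interval is minor.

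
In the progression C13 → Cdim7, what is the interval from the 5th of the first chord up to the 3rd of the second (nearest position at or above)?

minor sixth

The 5th of C13 is G; the 3rd of Cdim7 is E♭.
6 letter names make it a sixth; at 8 semitones (a half step narrower than major) the quality is minor.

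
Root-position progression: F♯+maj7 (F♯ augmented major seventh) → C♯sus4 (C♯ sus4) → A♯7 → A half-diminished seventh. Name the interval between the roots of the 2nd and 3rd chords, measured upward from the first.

The roots are C♯ and A♯.
From C♯ to A♯ is 9 semitones, exactly the major sixth.

major 6th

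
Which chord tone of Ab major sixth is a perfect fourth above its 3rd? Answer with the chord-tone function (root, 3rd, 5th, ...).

Ab6: Ab-C-Eb-F.
The 3rd is C. A perfect fourth above C is F.
F is the chord's 6th.

6th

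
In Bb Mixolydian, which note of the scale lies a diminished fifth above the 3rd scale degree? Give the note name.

Ab

The scale is Bb C D Eb F G Ab.
The 3rd scale degree is D; a diminished fifth above that is Ab — scale degree 7.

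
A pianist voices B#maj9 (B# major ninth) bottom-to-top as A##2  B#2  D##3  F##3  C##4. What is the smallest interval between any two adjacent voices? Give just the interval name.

m2

Adjacent intervals: A##2→B#2 = minor second; B#2→D##3 = major third; D##3→F##3 = minor third; F##3→C##4 = perfect fifth.
The smallest is A##2 to B#2, a minor second (1 semitone).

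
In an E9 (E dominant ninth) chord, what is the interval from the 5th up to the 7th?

minor third

E9: E-G♯-B-D-F♯.
The 5th is B and the 7th is D.
B up to D is 3 semitones, a half step narrower than a major third, so the interval is minor.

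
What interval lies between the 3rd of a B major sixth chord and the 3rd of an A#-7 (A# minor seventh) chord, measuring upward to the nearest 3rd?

B major sixth has D# as its 3rd, and A#-7 (A# minor seventh) has C# as its 3rd.
D# up to C# is 10 semitones, a half step narrower than a major seventh, so the interval is minor.

minor seventh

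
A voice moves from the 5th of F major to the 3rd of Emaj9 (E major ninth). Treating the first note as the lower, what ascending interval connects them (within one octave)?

The 5th of F major is C; the 3rd of Emaj9 (E major ninth) is G#.
5 letter names make it a fifth; at 8 semitones (a half step wider than perfect) the quality is augmented.

A5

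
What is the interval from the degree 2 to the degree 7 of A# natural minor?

m6

The scale runs A# B# C# D# E# F# G#.
Degree 2 = B#; degree 7 = G#.
6 letter names make it a sixth; at 8 semitones (a half step narrower than major) the quality is minor.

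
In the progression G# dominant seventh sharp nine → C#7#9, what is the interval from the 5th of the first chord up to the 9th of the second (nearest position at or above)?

A1

The 5th of G# dominant seventh sharp nine is D#; the 9th of C#7#9 is D##.
From D# to D##: 1 semitone over a unison = augmented.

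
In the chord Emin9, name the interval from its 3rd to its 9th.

major seventh

Emin9 (E minor ninth): E–G–B–D–F♯.
That puts G below F♯.
Counting 7 letters and 11 half steps from G gives a major seventh.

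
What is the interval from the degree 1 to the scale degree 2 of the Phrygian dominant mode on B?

Spelling the Phrygian dominant mode on B: B C D# E F# G A.
So we need the interval from B up to C.
2 letter names make it a second; at 1 semitone (a half step narrower than major) the quality is minor.

minor second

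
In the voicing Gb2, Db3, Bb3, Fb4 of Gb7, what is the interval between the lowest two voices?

Those voices are Gb2 and Db3.
From Gb to Db is 7 semitones, exactly the perfect fifth.

perfect 5th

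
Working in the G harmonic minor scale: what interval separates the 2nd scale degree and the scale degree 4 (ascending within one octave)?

Spelling the G harmonic minor scale: G A Bb C D Eb F#.
The 2nd scale degree is A and the scale degree 4 is C.
From A to C: 3 semitones over a third = minor.

minor 3rd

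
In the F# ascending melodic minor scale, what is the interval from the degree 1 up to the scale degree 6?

major 6th

F# melodic minor: F# G# A B C# D# E#.
Degree 1 = F#; 6th degree = D#.
F# up to D# spans 6 letter names and 9 semitones — a major sixth.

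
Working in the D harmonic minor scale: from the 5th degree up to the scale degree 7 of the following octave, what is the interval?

major tenth

The scale runs D E F G A Bb C#.
The 5th degree is A and the degree 7 (up an octave) is C#.
A up to C# spans 10 letter names and 16 semitones — a major tenth.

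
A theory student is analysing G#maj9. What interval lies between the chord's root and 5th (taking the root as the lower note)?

The chord tones of G#maj9 (G# major ninth) are G#–B#–D#–F##–A#.
Root = G#; 5th = D#.
Counting 5 letters and 7 half steps from G# gives a perfect fifth.

perfect fifth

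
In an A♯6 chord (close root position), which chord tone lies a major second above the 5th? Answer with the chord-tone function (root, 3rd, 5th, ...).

The chord tones of A♯ major sixth are A♯-C𝄪-E♯-F𝄪.
The 5th is E♯. A major second above E♯ is F𝄪.
F𝄪 is the chord's 6th.

6th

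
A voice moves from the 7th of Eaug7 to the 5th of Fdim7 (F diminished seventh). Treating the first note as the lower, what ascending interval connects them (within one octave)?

The 7th of Eaug7 is D; the 5th of Fdim7 (F diminished seventh) is C♭.
7 letter names make it a seventh; at 9 semitones (a whole step narrower than major) the quality is diminished.

diminished 7th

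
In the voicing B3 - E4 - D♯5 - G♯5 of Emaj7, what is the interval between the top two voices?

Those voices are D♯5 and G♯5.
D♯ up to G♯ spans 4 letter names and 5 semitones — a perfect fourth.

perfect fourth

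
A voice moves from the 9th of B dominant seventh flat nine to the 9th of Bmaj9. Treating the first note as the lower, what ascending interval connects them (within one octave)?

The 9th of B dominant seventh flat nine is C; the 9th of Bmaj9 is C#.
1 letter names make it a unison; at 1 semitone (a half step wider than perfect) the quality is augmented.

augmented unison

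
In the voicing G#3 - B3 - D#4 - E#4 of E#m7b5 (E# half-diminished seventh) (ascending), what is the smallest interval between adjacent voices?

Adjacent intervals: G#3→B3 = minor third; B3→D#4 = major third; D#4→E#4 = major second.
The smallest is D#4 to E#4, a major second (2 semitones).

major 2nd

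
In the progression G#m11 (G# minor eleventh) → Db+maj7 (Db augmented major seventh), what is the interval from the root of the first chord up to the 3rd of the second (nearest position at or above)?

d7

G#m11 (G# minor eleventh) has G# as its root, and Db+maj7 (Db augmented major seventh) has F as its 3rd.
G# up to F is 9 semitones, a whole step narrower than a major seventh, so the interval is diminished.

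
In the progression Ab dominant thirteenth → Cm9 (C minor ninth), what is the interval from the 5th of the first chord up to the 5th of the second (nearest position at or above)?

Ab dominant thirteenth has Eb as its 5th, and Cm9 (C minor ninth) has G as its 5th.
Eb up to G spans 3 letter names and 4 semitones — a major third.

major third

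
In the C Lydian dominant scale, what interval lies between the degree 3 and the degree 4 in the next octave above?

M9

The scale runs C D E F# G A Bb.
Degree 3 = E; 4th degree (up an octave) = F#.
From E to F# is 14 semitones, exactly the major ninth.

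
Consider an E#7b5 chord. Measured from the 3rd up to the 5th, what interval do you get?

d3

Spelling the chord: E#-G##-B-D#.
So we need the interval from G## up to B.
G## up to B is 2 semitones, a whole step narrower than a major third, so the interval is diminished.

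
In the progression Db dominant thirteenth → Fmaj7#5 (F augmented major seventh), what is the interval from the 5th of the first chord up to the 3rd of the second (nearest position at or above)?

Db dominant thirteenth has Ab as its 5th, and Fmaj7#5 (F augmented major seventh) has A as its 3rd.
From Ab to A: 1 semitone over a unison = augmented.

augmented 1st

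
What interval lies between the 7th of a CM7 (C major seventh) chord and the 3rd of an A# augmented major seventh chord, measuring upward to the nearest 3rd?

augmented 2nd

CM7 (C major seventh) has B as its 7th, and A# augmented major seventh has C## as its 3rd.
B up to C## is 3 semitones, a half step wider than a major second, so the interval is augmented.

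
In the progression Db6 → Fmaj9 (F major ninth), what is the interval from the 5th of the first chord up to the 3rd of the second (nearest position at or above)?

Db6 has Ab as its 5th, and Fmaj9 (F major ninth) has A as its 3rd.
Ab up to A is 1 semitone, a half step wider than a perfect unison, so the interval is augmented.

augmented unison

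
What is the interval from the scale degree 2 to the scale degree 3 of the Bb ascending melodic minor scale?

The scale runs Bb C Db Eb F G A.
The scale degree 2 is C and the degree 3 is Db.
From C to Db: 1 semitone over a second = minor.

minor second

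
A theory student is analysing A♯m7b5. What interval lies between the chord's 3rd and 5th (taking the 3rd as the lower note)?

A♯ø: A♯, C♯, E, G♯.
The 3rd is C♯ and the 5th is E.
From C♯ to E: 3 semitones over a third = minor.

minor third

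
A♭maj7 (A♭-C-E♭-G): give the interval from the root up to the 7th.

The root is A♭ and the 7th is G.
Counting 7 letters and 11 half steps from A♭ gives a major seventh.

major seventh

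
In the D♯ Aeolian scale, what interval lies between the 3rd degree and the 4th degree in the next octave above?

M9

Spelling the D♯ Aeolian scale: D♯ E♯ F♯ G♯ A♯ B C♯.
So we need the interval from F♯ up to G♯.
F♯ up to G♯ spans 9 letter names and 14 semitones — a major ninth.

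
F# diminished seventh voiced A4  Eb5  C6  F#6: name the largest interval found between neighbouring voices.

Adjacent intervals: A4→Eb5 = diminished fifth; Eb5→C6 = major sixth; C6→F#6 = augmented fourth.
The largest is Eb5 to C6, a major sixth (9 semitones).

major sixth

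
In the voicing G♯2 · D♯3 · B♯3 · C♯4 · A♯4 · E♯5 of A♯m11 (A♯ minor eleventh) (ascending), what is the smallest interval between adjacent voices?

minor 2nd

Adjacent intervals: G♯2→D♯3 = perfect fifth; D♯3→B♯3 = major sixth; B♯3→C♯4 = minor second; C♯4→A♯4 = major sixth; A♯4→E♯5 = perfect fifth.
The smallest is B♯3 to C♯4, a minor second (1 semitone).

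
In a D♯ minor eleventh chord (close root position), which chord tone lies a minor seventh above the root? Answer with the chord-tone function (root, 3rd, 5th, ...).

7th

Spelling the chord: D♯ F♯ A♯ C♯ E♯ G♯.
The root is D♯. A minor seventh above D♯ is C♯.
C♯ is the chord's 7th.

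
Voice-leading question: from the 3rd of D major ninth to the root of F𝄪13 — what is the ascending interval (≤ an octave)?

D major ninth has F♯ as its 3rd, and F𝄪13 has F𝄪 as its root.
1 letter names make it a unison; at 1 semitone (a half step wider than perfect) the quality is augmented.

A1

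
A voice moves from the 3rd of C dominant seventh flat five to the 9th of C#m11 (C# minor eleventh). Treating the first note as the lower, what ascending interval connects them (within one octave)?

major 7th

The 3rd of C dominant seventh flat five is E; the 9th of C#m11 (C# minor eleventh) is D#.
Counting 7 letters and 11 half steps from E gives a major seventh.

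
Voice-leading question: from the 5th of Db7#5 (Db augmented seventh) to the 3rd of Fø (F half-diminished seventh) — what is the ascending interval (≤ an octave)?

d8

Db7#5 (Db augmented seventh) has A as its 5th, and Fø (F half-diminished seventh) has Ab as its 3rd.
From A to Ab: 11 semitones over an octave = diminished.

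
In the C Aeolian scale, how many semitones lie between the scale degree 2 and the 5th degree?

5

The scale is C D Eb F G Ab Bb.
D up to G is a perfect fourth — 5 semitones.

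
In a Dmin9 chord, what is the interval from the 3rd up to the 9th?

The chord tones of Dmin9 (D minor ninth) are D F A C E.
That puts F below E.
Counting 7 letters and 11 half steps from F gives a major seventh.

major 7th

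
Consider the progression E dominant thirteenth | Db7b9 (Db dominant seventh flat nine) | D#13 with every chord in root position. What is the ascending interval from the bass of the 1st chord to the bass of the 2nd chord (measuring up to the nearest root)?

The roots are E and Db.
From E to Db: 9 semitones over a seventh = diminished.

diminished seventh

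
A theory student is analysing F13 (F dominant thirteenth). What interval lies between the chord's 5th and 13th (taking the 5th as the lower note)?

major ninth

Spelling the chord: F A C Eb G D.
That puts C below D.
From C to D is 14 semitones, exactly the major ninth.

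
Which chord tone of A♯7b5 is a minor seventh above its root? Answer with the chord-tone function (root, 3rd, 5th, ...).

Spelling the chord: A♯, C𝄪, E, G♯.
The root is A♯. A minor seventh above A♯ is G♯.
G♯ is the chord's 7th.

7th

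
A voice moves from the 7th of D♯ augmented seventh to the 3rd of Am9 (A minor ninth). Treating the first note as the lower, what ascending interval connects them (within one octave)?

diminished octave

The 7th of D♯ augmented seventh is C♯; the 3rd of Am9 (A minor ninth) is C.
8 letter names make it an octave; at 11 semitones (a half step narrower than perfect) the quality is diminished.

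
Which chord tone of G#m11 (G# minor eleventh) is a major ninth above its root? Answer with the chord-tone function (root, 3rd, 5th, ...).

The chord tones of G#m11 are G#, B, D#, F#, A#, C#.
The root is G#. A major ninth above G# is A#.
A# is the chord's 9th.

9th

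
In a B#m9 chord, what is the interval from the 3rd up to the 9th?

M7

Spelling the chord: B#-D#-F##-A#-C##.
That puts D# below C##.
D# up to C## spans 7 letter names and 11 semitones — a major seventh.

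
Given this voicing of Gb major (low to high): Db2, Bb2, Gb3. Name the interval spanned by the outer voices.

perfect 11th

The outer voices are Db2 and Gb3.
From Db to Gb is 17 semitones, exactly the perfect eleventh.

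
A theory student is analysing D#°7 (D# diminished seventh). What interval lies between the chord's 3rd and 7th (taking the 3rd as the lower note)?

diminished 5th

D# diminished seventh: D#-F#-A-C.
The 3rd is F# and the 7th is C.
From F# to C: 6 semitones over a fifth = diminished.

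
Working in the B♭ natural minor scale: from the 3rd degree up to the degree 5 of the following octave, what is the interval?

major 10th

B♭ natural minor: B♭ C D♭ E♭ F G♭ A♭.
That puts D♭ below F.
Counting 10 letters and 16 half steps from D♭ gives a major tenth.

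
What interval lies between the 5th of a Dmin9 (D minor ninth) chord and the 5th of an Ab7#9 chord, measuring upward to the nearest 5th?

Dmin9 (D minor ninth) has A as its 5th, and Ab7#9 has Eb as its 5th.
A up to Eb is 6 semitones, a half step narrower than a perfect fifth, so the interval is diminished.

d5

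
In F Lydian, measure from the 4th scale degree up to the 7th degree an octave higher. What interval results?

perfect eleventh

Spelling F Lydian: F G A B C D E.
So we need the interval from B up to E.
B up to E spans 11 letter names and 17 semitones — a perfect eleventh.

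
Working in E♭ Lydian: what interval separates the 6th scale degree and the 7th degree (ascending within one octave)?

Spelling E♭ Lydian: E♭ F G A B♭ C D.
So we need the interval from C up to D.
Counting 2 letters and 2 half steps from C gives a major second.

major second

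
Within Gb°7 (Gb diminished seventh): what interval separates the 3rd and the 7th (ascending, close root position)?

Gbdim7 is spelled Gb, Bbb, Dbb, Fbb.
3rd = Bbb; 7th = Fbb.
5 letter names make it a fifth; at 6 semitones (a half step narrower than perfect) the quality is diminished.

d5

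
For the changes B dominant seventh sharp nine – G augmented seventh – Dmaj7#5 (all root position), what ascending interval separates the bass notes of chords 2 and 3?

perfect 5th

The roots are G and D.
From G to D is 7 semitones, exactly the perfect fifth.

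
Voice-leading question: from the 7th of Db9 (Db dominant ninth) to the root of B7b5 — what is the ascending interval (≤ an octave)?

augmented seventh

Db9 (Db dominant ninth) has Cb as its 7th, and B7b5 has B as its root.
From Cb to B: 12 semitones over a seventh = augmented.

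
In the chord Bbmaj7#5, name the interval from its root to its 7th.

Bb+maj7 (Bb augmented major seventh) is spelled Bb–D–F#–A.
So we need the interval from Bb up to A.
Counting 7 letters and 11 half steps from Bb gives a major seventh.

major seventh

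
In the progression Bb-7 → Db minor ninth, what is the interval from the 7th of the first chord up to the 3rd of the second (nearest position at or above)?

minor sixth

The 7th of Bb-7 is Ab; the 3rd of Db minor ninth is Fb.
6 letter names make it a sixth; at 8 semitones (a half step narrower than major) the quality is minor.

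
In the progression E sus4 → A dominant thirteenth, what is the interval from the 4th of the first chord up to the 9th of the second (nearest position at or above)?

The 4th of E sus4 is A; the 9th of A dominant thirteenth is B.
Counting 2 letters and 2 half steps from A gives a major second.

major second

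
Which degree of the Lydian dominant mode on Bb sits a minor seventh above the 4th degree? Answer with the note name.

D

The scale is Bb C D E F G Ab.
The 4th degree is E; a minor seventh above that is D — scale degree 3.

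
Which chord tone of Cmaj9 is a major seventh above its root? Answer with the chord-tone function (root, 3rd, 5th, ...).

7th

Cmaj9 (C major ninth): C E G B D.
The root is C. A major seventh above C is B.
B is the chord's 7th.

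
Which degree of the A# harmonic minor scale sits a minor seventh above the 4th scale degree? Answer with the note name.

C#

The scale is A# B# C# D# E# F# G##.
The 4th scale degree is D#; a minor seventh above that is C# — scale degree 3.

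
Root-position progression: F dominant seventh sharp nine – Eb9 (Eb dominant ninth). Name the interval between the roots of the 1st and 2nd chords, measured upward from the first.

The roots are F and Eb.
From F to Eb: 10 semitones over a seventh = minor.

minor 7th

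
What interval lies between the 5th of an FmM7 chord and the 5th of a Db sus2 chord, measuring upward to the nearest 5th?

FmM7 has C as its 5th, and Db sus2 has Ab as its 5th.
C up to Ab is 8 semitones, a half step narrower than a major sixth, so the interval is minor.

minor 6th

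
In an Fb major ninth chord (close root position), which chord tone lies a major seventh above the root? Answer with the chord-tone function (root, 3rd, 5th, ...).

Fb major ninth is spelled Fb, Ab, Cb, Eb, Gb.
The root is Fb. A major seventh above Fb is Eb.
Eb is the chord's 7th.

7th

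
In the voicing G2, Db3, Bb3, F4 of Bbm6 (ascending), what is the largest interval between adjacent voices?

major 6th

Adjacent intervals: G2→Db3 = diminished fifth; Db3→Bb3 = major sixth; Bb3→F4 = perfect fifth.
The largest is Db3 to Bb3, a major sixth (9 semitones).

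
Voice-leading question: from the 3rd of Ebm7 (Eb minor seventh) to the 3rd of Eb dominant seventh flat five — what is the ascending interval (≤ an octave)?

A1

The 3rd of Ebm7 (Eb minor seventh) is Gb; the 3rd of Eb dominant seventh flat five is G.
Gb up to G is 1 semitone, a half step wider than a perfect unison, so the interval is augmented.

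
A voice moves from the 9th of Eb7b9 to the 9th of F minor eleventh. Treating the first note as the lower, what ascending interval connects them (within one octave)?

The 9th of Eb7b9 is Fb; the 9th of F minor eleventh is G.
2 letter names make it a second; at 3 semitones (a half step wider than major) the quality is augmented.

A2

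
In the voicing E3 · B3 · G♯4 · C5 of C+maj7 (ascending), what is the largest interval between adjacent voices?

major sixth

Adjacent intervals: E3→B3 = perfect fifth; B3→G♯4 = major sixth; G♯4→C5 = diminished fourth.
The largest is B3 to G♯4, a major sixth (9 semitones).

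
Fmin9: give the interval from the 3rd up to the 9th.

major 7th

Fm9: F Ab C Eb G.
3rd = Ab; 9th = G.
Ab up to G spans 7 letter names and 11 semitones — a major seventh.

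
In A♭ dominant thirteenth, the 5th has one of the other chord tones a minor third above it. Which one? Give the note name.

A♭ dominant thirteenth: A♭, C, E♭, G♭, B♭, F.
The 5th is E♭. A minor third above E♭ is G♭.
G♭ is the chord's 7th.

Gb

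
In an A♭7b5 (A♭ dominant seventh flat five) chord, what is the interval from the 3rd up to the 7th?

The chord tones of A♭ dominant seventh flat five are A♭ C E𝄫 G♭.
So we need the interval from C up to G♭.
5 letter names make it a fifth; at 6 semitones (a half step narrower than perfect) the quality is diminished.
That tritone between 3rd and 7th is what gives the dominant seventh its pull toward resolution.

diminished 5th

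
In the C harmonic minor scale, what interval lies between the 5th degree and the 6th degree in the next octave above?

m9

C harmonic minor: C D E♭ F G A♭ B.
5th degree = G; 6th degree (up an octave) = A♭.
9 letter names make it a ninth; at 13 semitones (a half step narrower than major) the quality is minor.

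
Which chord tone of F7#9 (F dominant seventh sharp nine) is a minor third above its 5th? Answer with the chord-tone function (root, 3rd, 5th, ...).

7th

F7#9: F, A, C, Eb, G#.
The 5th is C. A minor third above C is Eb.
Eb is the chord's 7th.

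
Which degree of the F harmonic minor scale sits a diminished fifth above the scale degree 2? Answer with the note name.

The scale is F G Ab Bb C Db E.
The scale degree 2 is G; a diminished fifth above that is Db — scale degree 6.

Db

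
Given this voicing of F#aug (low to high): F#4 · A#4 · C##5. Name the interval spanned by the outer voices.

A5

The outer voices are F#4 and C##5.
5 letter names make it a fifth; at 8 semitones (a half step wider than perfect) the quality is augmented.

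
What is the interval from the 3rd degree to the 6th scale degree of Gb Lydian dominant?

Spelling Gb Lydian dominant: Gb Ab Bb C Db Eb Fb.
That puts Bb below Eb.
From Bb to Eb is 5 semitones, exactly the perfect fourth.

perfect fourth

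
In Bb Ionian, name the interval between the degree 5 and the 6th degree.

Spelling Bb Ionian: Bb C D Eb F G A.
That puts F below G.
F up to G spans 2 letter names and 2 semitones — a major second.

major second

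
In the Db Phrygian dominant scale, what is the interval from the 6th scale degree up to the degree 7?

M2

Spelling the Db Phrygian dominant scale: Db Ebb F Gb Ab Bbb Cb.
That puts Bbb below Cb.
Bbb up to Cb spans 2 letter names and 2 semitones — a major second.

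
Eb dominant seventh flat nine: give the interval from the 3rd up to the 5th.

minor 3rd

Eb dominant seventh flat nine: Eb-G-Bb-Db-Fb.
That puts G below Bb.
3 letter names make it a third; at 3 semitones (a half step narrower than major) the quality is minor.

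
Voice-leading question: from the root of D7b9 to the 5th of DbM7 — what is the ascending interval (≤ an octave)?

D7b9 has D as its root, and DbM7 has Ab as its 5th.
D up to Ab is 6 semitones, a half step narrower than a perfect fifth, so the interval is diminished.

diminished fifth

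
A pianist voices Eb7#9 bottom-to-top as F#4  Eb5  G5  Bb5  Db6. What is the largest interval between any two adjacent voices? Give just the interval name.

diminished 7th

Adjacent intervals: F#4→Eb5 = diminished seventh; Eb5→G5 = major third; G5→Bb5 = minor third; Bb5→Db6 = minor third.
The largest is F#4 to Eb5, a diminished seventh (9 semitones).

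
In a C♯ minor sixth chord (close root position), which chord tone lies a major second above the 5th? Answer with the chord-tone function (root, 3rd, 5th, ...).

The chord tones of C♯ minor sixth are C♯ E G♯ A♯.
The 5th is G♯. A major second above G♯ is A♯.
A♯ is the chord's 6th.

6th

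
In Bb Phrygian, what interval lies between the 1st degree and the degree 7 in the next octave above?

Bb phrygian: Bb Cb Db Eb F Gb Ab.
That puts Bb below Ab.
14 letter names make it a fourteenth; at 22 semitones (a half step narrower than major) the quality is minor.

minor fourteenth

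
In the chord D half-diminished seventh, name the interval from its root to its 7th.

Dø (D half-diminished seventh): D, F, A♭, C.
So we need the interval from D up to C.
From D to C: 10 semitones over a seventh = minor.

m7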